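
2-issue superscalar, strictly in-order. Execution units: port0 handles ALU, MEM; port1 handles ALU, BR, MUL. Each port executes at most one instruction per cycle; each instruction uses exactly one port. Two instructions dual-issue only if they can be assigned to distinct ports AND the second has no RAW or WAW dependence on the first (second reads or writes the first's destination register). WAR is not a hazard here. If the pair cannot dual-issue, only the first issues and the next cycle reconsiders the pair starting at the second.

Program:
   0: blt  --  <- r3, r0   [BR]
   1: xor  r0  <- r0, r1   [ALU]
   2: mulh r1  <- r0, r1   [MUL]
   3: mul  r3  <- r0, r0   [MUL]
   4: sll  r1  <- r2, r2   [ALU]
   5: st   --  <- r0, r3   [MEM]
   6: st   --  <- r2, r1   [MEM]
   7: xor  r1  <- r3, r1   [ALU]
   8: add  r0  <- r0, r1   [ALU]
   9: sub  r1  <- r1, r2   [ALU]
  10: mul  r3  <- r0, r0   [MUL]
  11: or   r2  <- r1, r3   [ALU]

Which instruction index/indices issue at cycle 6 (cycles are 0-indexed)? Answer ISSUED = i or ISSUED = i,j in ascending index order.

ISSUED = 10

0. blt.BR+xor.ALU @i0&i1  | dual
1. mulh.MUL @i2  | no-port MUL/MUL
2. mul.MUL+sll.ALU @i3&i4  | dual
3. st.MEM @i5  | no-port MEM/MEM
4. st.MEM+xor.ALU @i6&i7  | dual
5. add.ALU+sub.ALU @i8&i9  | dual
6. mul.MUL @i10  | RAW r3
7. or.ALU @i11  | tail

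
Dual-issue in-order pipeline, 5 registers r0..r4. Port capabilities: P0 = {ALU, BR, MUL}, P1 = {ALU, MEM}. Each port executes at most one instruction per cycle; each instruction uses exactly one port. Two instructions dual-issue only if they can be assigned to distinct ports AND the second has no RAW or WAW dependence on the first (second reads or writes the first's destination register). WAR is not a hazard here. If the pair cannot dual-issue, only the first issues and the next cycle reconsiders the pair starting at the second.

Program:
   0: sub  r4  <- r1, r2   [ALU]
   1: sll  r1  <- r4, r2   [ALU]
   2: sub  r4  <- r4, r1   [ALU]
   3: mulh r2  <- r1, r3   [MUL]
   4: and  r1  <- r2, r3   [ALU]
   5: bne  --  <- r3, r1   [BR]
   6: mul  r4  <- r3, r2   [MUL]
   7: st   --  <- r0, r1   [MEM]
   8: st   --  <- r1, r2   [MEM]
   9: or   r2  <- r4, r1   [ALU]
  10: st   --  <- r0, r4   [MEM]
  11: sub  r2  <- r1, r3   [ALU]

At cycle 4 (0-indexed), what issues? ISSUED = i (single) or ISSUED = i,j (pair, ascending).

  cy0 -> i0 (sub.ALU) RAW r4
  cy1 -> i1 (sll.ALU) RAW r1
  cy2 -> i2+i3 (sub.ALU;mulh.MUL) dual
  cy3 -> i4 (and.ALU) RAW r1
  cy4 -> i5 (bne.BR) no-port BR/MUL
  cy5 -> i6+i7 (mul.MUL;st.MEM) dual
  cy6 -> i8+i9 (st.MEM;or.ALU) dual
  cy7 -> i10+i11 (st.MEM;sub.ALU) dual

ISSUED = 5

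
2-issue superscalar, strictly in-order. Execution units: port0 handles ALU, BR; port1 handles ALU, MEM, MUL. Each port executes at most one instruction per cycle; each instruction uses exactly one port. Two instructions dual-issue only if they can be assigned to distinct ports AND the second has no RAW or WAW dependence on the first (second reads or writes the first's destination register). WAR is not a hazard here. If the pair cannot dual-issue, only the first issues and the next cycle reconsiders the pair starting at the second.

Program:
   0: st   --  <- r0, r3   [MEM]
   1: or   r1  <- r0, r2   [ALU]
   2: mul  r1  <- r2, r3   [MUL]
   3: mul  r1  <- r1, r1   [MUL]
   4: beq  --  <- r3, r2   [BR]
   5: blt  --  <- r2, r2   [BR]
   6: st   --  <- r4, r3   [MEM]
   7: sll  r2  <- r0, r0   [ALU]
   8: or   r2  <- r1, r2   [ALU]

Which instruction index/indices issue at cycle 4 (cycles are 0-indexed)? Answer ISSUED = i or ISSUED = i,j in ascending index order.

ISSUED = 7

t=0 i0+i1:st.MEM;or.ALU ; 2-wide
t=1 i2:mul.MUL ; no-port MUL/MUL
t=2 i3+i4:mul.MUL;beq.BR ; 2-wide
t=3 i5+i6:blt.BR;st.MEM ; 2-wide
t=4 i7:sll.ALU ; RAW+WAW r2
t=5 i8:or.ALU ; tail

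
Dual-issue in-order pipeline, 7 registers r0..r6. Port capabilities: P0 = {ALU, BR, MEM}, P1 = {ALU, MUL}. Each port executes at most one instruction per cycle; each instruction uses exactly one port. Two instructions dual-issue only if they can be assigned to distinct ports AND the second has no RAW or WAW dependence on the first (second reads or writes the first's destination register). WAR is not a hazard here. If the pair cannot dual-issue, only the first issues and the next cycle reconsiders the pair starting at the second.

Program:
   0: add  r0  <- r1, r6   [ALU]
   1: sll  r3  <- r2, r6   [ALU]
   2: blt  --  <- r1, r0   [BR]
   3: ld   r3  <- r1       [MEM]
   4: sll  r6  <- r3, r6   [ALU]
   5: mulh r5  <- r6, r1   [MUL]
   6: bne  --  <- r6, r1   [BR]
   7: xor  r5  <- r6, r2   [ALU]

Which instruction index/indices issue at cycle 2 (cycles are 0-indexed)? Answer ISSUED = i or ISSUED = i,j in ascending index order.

0. add.ALU/sll.ALU @i0,i1  | dual
1. blt.BR @i2  | no-port BR/MEM
2. ld.MEM @i3  | RAW r3
3. sll.ALU @i4  | RAW r6
4. mulh.MUL/bne.BR @i5,i6  | dual
5. xor.ALU @i7  | tail

ISSUED = 3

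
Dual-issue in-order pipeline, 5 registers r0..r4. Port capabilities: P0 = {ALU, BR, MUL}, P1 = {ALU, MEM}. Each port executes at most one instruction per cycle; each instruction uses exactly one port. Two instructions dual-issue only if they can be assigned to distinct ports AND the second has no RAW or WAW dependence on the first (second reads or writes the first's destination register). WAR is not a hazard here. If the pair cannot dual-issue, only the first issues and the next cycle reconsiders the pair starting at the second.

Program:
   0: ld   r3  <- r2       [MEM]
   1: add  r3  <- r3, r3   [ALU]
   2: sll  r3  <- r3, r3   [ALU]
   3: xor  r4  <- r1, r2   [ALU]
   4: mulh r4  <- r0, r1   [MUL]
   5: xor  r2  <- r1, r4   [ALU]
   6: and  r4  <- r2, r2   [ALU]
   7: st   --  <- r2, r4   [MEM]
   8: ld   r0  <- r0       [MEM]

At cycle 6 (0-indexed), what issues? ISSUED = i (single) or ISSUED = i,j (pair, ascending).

0. ld @i0  | RAW+WAW r3
1. add @i1  | RAW+WAW r3
2. sll xor @i2/i3  | pair
3. mulh @i4  | RAW r4
4. xor @i5  | RAW r2
5. and @i6  | RAW r4
6. st @i7  | no-port MEM/MEM
7. ld @i8  | tail

ISSUED = 7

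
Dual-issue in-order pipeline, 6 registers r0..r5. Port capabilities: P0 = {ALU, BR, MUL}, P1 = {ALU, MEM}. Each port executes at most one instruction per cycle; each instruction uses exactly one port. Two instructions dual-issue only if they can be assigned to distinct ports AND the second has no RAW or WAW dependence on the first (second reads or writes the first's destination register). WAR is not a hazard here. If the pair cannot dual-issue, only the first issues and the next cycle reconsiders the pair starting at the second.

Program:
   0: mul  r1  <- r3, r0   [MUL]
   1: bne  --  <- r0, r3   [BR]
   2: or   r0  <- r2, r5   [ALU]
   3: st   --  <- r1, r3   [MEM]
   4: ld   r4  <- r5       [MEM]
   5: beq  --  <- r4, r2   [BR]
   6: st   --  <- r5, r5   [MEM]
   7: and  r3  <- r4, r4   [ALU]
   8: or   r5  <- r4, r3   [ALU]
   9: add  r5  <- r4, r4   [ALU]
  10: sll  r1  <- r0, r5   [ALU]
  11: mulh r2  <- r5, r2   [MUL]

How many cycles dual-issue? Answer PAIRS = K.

PAIRS = 3

  cy0 -> i0 (mul.MUL) no-port MUL/BR
  cy1 -> i1&i2 (bne.BR;or.ALU) dual
  cy2 -> i3 (st.MEM) no-port MEM/MEM
  cy3 -> i4 (ld.MEM) RAW r4
  cy4 -> i5&i6 (beq.BR;st.MEM) dual
  cy5 -> i7 (and.ALU) RAW r3
  cy6 -> i8 (or.ALU) WAW r5
  cy7 -> i9 (add.ALU) RAW r5
  cy8 -> i10&i11 (sll.ALU;mulh.MUL) dual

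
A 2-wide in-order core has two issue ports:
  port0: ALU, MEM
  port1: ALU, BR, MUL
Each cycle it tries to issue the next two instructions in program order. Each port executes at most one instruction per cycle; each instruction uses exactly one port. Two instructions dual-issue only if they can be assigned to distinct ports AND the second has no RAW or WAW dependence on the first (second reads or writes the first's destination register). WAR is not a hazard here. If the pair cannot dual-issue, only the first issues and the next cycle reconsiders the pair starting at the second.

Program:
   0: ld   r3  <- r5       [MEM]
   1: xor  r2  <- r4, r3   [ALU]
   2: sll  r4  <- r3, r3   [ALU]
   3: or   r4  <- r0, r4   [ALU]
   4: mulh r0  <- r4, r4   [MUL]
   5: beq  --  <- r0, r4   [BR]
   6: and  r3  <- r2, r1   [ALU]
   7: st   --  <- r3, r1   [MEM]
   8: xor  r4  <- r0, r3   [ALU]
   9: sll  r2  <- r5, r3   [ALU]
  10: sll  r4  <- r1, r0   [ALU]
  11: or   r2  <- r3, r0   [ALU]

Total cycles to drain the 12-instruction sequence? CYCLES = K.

0. ld.MEM @i0  | RAW r3
1. xor.ALU;sll.ALU @i1,i2  | 2-wide
2. or.ALU @i3  | RAW r4
3. mulh.MUL @i4  | no-port MUL/BR
4. beq.BR;and.ALU @i5,i6  | 2-wide
5. st.MEM;xor.ALU @i7,i8  | 2-wide
6. sll.ALU;sll.ALU @i9,i10  | 2-wide
7. or.ALU @i11  | tail

CYCLES = 8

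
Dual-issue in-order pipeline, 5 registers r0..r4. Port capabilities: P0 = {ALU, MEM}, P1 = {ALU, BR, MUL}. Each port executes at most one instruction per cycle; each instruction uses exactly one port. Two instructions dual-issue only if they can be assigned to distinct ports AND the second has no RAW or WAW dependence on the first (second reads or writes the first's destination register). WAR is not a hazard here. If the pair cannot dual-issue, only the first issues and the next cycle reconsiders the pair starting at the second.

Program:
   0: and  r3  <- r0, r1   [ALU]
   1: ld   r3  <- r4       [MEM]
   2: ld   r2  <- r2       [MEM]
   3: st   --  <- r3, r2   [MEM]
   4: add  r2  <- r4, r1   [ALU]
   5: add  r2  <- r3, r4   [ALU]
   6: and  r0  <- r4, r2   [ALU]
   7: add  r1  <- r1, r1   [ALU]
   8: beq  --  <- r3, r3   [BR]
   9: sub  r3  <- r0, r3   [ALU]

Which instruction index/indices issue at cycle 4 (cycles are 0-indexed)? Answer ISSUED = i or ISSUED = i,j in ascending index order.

ISSUED = 5

0. and.ALU @i0  | WAW r3
1. ld.MEM @i1  | no-port MEM/MEM
2. ld.MEM @i2  | no-port MEM/MEM
3. st.MEM+add.ALU @i3+i4  | pair
4. add.ALU @i5  | RAW r2
5. and.ALU+add.ALU @i6+i7  | pair
6. beq.BR+sub.ALU @i8+i9  | pair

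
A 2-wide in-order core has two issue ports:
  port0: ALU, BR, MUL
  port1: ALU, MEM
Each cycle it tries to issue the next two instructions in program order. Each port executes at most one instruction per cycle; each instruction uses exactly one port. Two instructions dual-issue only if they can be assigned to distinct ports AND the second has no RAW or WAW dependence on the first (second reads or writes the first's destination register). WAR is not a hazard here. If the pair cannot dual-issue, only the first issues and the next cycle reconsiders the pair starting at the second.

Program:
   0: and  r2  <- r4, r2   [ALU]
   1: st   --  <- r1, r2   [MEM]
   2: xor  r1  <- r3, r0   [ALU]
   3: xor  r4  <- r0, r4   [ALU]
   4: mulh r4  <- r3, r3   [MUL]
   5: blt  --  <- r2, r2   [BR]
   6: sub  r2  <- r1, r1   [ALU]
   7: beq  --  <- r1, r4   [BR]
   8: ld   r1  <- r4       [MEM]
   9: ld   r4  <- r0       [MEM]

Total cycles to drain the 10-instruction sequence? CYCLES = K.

c0: i0 and.ALU  RAW r2
c1: i1,i2 st.MEM/xor.ALU  pair
c2: i3 xor.ALU  WAW r4
c3: i4 mulh.MUL  no-port MUL/BR
c4: i5,i6 blt.BR/sub.ALU  pair
c5: i7,i8 beq.BR/ld.MEM  pair
c6: i9 ld.MEM  tail

CYCLES = 7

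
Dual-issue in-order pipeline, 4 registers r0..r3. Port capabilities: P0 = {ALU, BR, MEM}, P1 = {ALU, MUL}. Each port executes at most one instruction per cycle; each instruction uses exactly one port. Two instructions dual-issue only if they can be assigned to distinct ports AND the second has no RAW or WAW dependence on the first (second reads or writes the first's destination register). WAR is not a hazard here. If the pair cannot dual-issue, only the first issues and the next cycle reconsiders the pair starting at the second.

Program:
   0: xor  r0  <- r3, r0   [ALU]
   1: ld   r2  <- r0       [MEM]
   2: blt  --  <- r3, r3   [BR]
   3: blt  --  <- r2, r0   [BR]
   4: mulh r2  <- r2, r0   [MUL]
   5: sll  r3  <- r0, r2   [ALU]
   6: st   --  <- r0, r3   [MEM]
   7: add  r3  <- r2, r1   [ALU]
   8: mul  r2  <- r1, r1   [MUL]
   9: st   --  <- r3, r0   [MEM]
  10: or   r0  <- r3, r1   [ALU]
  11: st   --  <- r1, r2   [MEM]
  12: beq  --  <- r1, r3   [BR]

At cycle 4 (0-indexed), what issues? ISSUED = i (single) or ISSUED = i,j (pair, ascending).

t=0 i0:xor ; RAW r0
t=1 i1:ld ; no-port MEM/BR
t=2 i2:blt ; no-port BR/BR
t=3 i3+i4:blt+mulh ; 2-wide
t=4 i5:sll ; RAW r3
t=5 i6+i7:st+add ; 2-wide
t=6 i8+i9:mul+st ; 2-wide
t=7 i10+i11:or+st ; 2-wide
t=8 i12:beq ; tail

ISSUED = 5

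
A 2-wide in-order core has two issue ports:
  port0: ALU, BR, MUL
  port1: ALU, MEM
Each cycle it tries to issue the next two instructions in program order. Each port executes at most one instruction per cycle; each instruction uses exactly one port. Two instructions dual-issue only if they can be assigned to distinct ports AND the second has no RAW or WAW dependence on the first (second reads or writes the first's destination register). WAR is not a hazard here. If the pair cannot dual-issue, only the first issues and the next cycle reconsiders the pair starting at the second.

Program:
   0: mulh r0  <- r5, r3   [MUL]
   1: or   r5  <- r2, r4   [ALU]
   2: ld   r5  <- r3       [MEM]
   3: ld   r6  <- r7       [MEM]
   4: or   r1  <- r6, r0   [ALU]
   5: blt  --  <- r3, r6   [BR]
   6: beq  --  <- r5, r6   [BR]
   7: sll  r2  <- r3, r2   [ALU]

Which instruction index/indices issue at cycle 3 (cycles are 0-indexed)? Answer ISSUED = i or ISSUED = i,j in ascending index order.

0. mulh/or @i0,i1  | 2-wide
1. ld @i2  | no-port MEM/MEM
2. ld @i3  | RAW r6
3. or/blt @i4,i5  | 2-wide
4. beq/sll @i6,i7  | 2-wide

ISSUED = 4,5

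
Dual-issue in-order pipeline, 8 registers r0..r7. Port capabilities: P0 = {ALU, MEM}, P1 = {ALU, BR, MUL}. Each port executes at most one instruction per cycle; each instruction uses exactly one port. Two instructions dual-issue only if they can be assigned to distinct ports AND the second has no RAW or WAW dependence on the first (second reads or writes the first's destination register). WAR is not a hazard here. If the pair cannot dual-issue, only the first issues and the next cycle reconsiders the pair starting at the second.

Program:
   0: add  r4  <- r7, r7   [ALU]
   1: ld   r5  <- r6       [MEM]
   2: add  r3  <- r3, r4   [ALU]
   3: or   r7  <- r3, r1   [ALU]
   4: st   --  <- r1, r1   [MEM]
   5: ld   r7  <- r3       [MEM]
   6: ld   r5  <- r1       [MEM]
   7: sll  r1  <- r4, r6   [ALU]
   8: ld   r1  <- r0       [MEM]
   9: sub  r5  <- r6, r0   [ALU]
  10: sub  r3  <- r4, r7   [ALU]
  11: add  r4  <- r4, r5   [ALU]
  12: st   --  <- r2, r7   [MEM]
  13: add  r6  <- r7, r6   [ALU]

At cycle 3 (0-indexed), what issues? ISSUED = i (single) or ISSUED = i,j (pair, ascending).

ISSUED = 5

0. add ld @i0,i1  | dual
1. add @i2  | RAW r3
2. or st @i3,i4  | dual
3. ld @i5  | no-port MEM/MEM
4. ld sll @i6,i7  | dual
5. ld sub @i8,i9  | dual
6. sub add @i10,i11  | dual
7. st add @i12,i13  | dual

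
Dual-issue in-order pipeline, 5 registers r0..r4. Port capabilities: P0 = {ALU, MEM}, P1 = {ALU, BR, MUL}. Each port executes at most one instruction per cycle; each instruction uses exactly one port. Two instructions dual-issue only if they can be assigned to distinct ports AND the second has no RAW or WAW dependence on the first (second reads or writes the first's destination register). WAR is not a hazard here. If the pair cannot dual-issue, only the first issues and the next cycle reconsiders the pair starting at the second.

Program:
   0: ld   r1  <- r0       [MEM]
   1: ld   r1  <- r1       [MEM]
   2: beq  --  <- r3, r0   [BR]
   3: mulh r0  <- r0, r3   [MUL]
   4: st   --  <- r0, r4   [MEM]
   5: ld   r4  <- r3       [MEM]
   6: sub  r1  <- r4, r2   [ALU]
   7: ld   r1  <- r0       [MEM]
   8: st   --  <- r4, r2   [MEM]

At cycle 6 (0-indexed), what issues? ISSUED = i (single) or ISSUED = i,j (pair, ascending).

ISSUED = 7

  cy0 -> i0 (ld) no-port MEM/MEM
  cy1 -> i1/i2 (ld/beq) 2-wide
  cy2 -> i3 (mulh) RAW r0
  cy3 -> i4 (st) no-port MEM/MEM
  cy4 -> i5 (ld) RAW r4
  cy5 -> i6 (sub) WAW r1
  cy6 -> i7 (ld) no-port MEM/MEM
  cy7 -> i8 (st) tail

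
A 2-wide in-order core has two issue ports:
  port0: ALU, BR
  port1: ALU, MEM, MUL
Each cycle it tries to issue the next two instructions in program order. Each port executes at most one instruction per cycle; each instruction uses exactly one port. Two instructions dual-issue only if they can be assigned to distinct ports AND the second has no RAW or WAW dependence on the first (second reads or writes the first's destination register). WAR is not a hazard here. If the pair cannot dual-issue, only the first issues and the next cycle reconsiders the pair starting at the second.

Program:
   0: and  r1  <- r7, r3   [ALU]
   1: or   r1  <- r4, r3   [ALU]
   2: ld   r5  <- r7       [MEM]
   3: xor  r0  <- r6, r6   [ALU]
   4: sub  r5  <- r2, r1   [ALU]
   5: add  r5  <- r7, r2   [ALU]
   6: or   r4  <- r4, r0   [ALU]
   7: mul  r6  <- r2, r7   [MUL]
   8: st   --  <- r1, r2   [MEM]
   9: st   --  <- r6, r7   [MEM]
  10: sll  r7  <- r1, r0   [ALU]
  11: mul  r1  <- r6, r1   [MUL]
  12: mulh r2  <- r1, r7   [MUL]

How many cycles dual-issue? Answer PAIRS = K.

0. and.ALU @i0  | WAW r1
1. or.ALU/ld.MEM @i1&i2  | pair
2. xor.ALU/sub.ALU @i3&i4  | pair
3. add.ALU/or.ALU @i5&i6  | pair
4. mul.MUL @i7  | no-port MUL/MEM
5. st.MEM @i8  | no-port MEM/MEM
6. st.MEM/sll.ALU @i9&i10  | pair
7. mul.MUL @i11  | no-port MUL/MUL
8. mulh.MUL @i12  | tail

PAIRS = 4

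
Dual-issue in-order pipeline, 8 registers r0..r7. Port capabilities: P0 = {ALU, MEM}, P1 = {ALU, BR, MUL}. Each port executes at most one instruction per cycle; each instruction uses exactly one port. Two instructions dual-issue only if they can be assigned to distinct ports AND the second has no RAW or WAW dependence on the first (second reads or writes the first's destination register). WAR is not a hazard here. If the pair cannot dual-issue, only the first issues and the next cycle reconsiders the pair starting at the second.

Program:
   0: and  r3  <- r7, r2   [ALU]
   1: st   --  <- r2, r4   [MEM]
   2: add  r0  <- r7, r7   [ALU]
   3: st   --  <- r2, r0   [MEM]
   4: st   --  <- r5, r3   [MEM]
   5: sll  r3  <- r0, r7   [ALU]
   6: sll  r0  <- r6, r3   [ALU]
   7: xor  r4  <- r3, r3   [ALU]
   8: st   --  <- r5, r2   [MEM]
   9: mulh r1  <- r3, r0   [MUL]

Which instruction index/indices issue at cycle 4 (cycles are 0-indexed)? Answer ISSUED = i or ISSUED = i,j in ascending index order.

c0: i0+i1 and+st  pair
c1: i2 add  RAW r0
c2: i3 st  no-port MEM/MEM
c3: i4+i5 st+sll  pair
c4: i6+i7 sll+xor  pair
c5: i8+i9 st+mulh  pair

ISSUED = 6,7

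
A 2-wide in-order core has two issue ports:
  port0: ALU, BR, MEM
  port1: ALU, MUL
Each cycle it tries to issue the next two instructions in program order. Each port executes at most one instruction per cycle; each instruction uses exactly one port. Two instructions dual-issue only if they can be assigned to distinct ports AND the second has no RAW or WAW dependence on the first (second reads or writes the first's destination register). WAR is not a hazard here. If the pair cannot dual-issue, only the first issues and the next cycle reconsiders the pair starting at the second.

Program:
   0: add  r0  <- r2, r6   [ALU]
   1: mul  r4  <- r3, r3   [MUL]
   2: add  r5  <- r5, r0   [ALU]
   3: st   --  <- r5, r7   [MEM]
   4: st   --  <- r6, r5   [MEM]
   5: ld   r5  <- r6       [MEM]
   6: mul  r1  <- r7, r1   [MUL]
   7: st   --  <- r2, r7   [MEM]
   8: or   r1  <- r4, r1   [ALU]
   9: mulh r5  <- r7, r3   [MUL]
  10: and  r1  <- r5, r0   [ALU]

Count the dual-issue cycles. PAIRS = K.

#0 head=0: add.ALU/mul.MUL i0,i1 pair
#1 head=2: add.ALU i2 RAW r5
#2 head=3: st.MEM i3 no-port MEM/MEM
#3 head=4: st.MEM i4 no-port MEM/MEM
#4 head=5: ld.MEM/mul.MUL i5,i6 pair
#5 head=7: st.MEM/or.ALU i7,i8 pair
#6 head=9: mulh.MUL i9 RAW r5
#7 head=10: and.ALU i10 tail

PAIRS = 3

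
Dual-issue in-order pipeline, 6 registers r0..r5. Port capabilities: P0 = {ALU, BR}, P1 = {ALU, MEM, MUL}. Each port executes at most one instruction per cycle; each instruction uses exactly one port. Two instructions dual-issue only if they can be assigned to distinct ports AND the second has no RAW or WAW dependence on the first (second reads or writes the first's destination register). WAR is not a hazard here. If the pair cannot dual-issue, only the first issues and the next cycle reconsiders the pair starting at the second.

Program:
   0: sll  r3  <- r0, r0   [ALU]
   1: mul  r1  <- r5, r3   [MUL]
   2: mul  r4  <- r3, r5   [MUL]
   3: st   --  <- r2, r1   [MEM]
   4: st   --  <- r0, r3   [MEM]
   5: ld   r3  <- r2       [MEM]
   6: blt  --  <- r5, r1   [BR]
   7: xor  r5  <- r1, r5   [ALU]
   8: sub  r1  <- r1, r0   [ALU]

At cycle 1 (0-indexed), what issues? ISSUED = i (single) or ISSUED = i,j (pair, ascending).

ISSUED = 1

c0: i0 sll.ALU  RAW r3
c1: i1 mul.MUL  no-port MUL/MUL
c2: i2 mul.MUL  no-port MUL/MEM
c3: i3 st.MEM  no-port MEM/MEM
c4: i4 st.MEM  no-port MEM/MEM
c5: i5/i6 ld.MEM/blt.BR  dual
c6: i7/i8 xor.ALU/sub.ALU  dual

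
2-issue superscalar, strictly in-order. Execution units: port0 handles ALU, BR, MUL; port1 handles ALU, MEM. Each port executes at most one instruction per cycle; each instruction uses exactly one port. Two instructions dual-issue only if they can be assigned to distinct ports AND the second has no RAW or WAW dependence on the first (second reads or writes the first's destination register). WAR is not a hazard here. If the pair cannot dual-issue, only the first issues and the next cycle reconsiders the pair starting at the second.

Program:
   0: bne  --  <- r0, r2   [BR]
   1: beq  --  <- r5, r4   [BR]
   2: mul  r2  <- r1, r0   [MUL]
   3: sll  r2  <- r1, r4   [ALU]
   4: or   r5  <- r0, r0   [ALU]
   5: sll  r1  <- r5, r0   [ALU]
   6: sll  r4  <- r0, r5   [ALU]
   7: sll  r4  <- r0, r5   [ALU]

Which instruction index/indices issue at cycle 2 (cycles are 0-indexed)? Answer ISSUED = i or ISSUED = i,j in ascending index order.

t=0 i0:bne ; no-port BR/BR
t=1 i1:beq ; no-port BR/MUL
t=2 i2:mul ; WAW r2
t=3 i3+i4:sll or ; 2-wide
t=4 i5+i6:sll sll ; 2-wide
t=5 i7:sll ; tail

ISSUED = 2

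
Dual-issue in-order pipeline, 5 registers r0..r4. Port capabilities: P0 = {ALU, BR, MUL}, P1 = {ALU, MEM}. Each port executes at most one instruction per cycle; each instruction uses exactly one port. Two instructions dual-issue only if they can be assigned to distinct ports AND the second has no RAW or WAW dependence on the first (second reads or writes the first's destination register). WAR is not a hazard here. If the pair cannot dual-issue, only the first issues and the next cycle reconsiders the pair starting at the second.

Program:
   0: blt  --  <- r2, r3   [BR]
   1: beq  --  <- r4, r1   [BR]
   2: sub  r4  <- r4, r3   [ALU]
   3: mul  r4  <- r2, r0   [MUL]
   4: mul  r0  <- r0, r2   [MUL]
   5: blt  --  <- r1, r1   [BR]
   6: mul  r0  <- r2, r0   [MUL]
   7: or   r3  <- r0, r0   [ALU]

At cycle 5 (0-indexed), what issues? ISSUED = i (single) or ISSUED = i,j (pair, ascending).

ISSUED = 6

0. blt @i0  | no-port BR/BR
1. beq/sub @i1+i2  | pair
2. mul @i3  | no-port MUL/MUL
3. mul @i4  | no-port MUL/BR
4. blt @i5  | no-port BR/MUL
5. mul @i6  | RAW r0
6. or @i7  | tail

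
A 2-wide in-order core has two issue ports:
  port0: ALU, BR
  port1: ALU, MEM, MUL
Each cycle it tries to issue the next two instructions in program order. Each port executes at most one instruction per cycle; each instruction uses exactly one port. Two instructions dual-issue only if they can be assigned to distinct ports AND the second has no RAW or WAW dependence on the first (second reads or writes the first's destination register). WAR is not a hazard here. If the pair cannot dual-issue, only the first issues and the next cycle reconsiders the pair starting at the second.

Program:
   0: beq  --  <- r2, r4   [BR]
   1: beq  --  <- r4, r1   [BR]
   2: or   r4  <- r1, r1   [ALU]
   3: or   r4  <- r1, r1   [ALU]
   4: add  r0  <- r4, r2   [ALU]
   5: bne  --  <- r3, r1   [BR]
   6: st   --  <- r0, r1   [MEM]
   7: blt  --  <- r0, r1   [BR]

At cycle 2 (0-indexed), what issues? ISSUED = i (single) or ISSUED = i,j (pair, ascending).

c0: i0 beq.BR  no-port BR/BR
c1: i1+i2 beq.BR;or.ALU  pair
c2: i3 or.ALU  RAW r4
c3: i4+i5 add.ALU;bne.BR  pair
c4: i6+i7 st.MEM;blt.BR  pair

ISSUED = 3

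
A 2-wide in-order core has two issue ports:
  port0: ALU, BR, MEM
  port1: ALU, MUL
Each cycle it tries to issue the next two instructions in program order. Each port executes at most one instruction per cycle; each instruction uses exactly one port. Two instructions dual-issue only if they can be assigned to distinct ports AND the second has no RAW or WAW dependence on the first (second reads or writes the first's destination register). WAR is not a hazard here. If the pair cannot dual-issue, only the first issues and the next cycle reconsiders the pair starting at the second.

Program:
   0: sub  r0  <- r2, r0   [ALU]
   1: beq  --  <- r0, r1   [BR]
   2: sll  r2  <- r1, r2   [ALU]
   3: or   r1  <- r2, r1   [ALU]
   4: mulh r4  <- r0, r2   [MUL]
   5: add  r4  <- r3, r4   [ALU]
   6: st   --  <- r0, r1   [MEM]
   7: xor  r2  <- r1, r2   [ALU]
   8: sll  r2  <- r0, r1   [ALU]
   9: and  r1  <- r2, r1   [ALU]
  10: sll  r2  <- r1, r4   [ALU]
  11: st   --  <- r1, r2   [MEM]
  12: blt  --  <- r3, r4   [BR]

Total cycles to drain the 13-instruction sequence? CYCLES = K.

  cy0 -> i0 (sub) RAW r0
  cy1 -> i1+i2 (beq+sll) 2-wide
  cy2 -> i3+i4 (or+mulh) 2-wide
  cy3 -> i5+i6 (add+st) 2-wide
  cy4 -> i7 (xor) WAW r2
  cy5 -> i8 (sll) RAW r2
  cy6 -> i9 (and) RAW r1
  cy7 -> i10 (sll) RAW r2
  cy8 -> i11 (st) no-port MEM/BR
  cy9 -> i12 (blt) tail

CYCLES = 10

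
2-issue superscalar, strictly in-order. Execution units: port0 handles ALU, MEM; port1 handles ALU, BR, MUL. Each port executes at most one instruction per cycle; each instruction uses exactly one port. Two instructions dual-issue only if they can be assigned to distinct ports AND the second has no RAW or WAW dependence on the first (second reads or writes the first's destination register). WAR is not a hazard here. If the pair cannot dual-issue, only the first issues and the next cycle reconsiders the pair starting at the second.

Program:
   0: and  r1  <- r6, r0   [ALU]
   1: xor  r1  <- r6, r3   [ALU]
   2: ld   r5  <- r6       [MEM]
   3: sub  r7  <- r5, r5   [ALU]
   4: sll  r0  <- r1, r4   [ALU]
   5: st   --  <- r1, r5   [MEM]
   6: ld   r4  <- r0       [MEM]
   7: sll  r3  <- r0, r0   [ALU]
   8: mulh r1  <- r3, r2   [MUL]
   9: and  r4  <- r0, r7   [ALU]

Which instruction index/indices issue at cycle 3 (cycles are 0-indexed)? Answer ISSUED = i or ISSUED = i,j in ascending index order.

ISSUED = 5

  cy0 -> i0 (and.ALU) WAW r1
  cy1 -> i1+i2 (xor.ALU ld.MEM) dual
  cy2 -> i3+i4 (sub.ALU sll.ALU) dual
  cy3 -> i5 (st.MEM) no-port MEM/MEM
  cy4 -> i6+i7 (ld.MEM sll.ALU) dual
  cy5 -> i8+i9 (mulh.MUL and.ALU) dual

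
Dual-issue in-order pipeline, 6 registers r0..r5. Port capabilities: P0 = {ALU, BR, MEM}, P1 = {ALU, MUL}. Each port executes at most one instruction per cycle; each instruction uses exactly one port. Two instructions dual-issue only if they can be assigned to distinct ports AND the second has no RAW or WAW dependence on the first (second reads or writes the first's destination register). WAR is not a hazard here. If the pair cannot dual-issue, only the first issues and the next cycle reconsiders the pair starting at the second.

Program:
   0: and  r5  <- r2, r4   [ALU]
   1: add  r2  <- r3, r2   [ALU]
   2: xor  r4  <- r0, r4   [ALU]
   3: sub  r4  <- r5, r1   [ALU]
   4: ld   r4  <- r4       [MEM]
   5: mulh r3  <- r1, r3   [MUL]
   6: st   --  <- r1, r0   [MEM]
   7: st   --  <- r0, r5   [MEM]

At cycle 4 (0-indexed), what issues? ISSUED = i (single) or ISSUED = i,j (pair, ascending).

[0] i0,i1  and.ALU;add.ALU  -- pair
[1] i2  xor.ALU  -- WAW r4
[2] i3  sub.ALU  -- RAW+WAW r4
[3] i4,i5  ld.MEM;mulh.MUL  -- pair
[4] i6  st.MEM  -- no-port MEM/MEM
[5] i7  st.MEM  -- tail

ISSUED = 6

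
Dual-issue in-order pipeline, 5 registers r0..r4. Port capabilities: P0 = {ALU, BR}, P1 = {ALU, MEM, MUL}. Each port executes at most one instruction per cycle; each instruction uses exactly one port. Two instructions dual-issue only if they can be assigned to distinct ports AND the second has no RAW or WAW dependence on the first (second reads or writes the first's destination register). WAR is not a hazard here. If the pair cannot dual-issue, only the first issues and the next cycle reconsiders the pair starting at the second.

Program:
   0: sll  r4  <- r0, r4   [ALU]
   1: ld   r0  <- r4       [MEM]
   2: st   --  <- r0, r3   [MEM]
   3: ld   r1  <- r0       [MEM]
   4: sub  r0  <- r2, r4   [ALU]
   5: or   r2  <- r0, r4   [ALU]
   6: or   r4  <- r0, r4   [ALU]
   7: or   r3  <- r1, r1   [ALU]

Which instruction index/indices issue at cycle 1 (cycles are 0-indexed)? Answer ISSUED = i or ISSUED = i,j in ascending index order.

ISSUED = 1

t=0 i0:sll.ALU ; RAW r4
t=1 i1:ld.MEM ; no-port MEM/MEM
t=2 i2:st.MEM ; no-port MEM/MEM
t=3 i3/i4:ld.MEM;sub.ALU ; 2-wide
t=4 i5/i6:or.ALU;or.ALU ; 2-wide
t=5 i7:or.ALU ; tail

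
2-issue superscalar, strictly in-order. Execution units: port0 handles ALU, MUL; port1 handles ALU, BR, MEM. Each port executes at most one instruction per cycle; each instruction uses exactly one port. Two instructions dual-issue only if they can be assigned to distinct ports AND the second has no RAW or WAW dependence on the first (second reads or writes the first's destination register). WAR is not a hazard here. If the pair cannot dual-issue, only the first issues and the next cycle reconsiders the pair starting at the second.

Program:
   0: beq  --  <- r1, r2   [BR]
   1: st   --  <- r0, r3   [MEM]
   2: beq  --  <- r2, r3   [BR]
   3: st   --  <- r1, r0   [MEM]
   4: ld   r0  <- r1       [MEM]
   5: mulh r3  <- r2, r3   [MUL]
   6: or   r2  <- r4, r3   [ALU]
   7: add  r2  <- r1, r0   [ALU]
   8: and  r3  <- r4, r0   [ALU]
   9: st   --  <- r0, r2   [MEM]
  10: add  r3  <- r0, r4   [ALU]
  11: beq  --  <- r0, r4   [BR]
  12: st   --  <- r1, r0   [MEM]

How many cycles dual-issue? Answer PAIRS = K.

t=0 i0:beq.BR ; no-port BR/MEM
t=1 i1:st.MEM ; no-port MEM/BR
t=2 i2:beq.BR ; no-port BR/MEM
t=3 i3:st.MEM ; no-port MEM/MEM
t=4 i4&i5:ld.MEM mulh.MUL ; 2-wide
t=5 i6:or.ALU ; WAW r2
t=6 i7&i8:add.ALU and.ALU ; 2-wide
t=7 i9&i10:st.MEM add.ALU ; 2-wide
t=8 i11:beq.BR ; no-port BR/MEM
t=9 i12:st.MEM ; tail

PAIRS = 3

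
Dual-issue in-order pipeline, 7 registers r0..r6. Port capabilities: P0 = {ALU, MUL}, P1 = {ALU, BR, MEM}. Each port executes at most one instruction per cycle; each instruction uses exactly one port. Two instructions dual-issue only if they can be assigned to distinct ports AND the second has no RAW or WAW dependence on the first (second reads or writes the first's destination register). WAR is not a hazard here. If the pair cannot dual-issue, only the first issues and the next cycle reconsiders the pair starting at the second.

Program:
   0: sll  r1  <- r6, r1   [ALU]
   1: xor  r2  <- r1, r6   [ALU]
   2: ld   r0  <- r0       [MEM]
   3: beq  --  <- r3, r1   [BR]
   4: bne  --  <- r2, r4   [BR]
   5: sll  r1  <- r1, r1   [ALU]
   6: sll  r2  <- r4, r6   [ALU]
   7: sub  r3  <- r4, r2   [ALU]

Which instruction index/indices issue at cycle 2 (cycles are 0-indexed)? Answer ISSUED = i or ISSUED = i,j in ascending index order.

ISSUED = 3

  cy0 -> i0 (sll) RAW r1
  cy1 -> i1/i2 (xor/ld) pair
  cy2 -> i3 (beq) no-port BR/BR
  cy3 -> i4/i5 (bne/sll) pair
  cy4 -> i6 (sll) RAW r2
  cy5 -> i7 (sub) tail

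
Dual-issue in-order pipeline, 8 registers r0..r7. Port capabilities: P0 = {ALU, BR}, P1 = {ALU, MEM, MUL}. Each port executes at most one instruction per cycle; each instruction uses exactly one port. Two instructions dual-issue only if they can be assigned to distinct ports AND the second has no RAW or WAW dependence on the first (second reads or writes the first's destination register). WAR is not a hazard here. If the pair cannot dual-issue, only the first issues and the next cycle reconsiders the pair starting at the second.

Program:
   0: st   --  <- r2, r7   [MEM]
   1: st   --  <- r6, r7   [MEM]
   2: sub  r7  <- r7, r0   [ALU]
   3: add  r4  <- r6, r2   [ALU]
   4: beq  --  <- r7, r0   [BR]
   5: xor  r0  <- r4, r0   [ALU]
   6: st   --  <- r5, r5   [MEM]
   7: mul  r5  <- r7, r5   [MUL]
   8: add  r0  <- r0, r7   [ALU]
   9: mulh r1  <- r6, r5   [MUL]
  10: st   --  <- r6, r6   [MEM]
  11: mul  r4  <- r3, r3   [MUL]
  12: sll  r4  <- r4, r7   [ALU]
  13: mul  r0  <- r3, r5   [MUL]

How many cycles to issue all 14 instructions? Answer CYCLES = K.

#0 head=0: st i0 no-port MEM/MEM
#1 head=1: st;sub i1+i2 pair
#2 head=3: add;beq i3+i4 pair
#3 head=5: xor;st i5+i6 pair
#4 head=7: mul;add i7+i8 pair
#5 head=9: mulh i9 no-port MUL/MEM
#6 head=10: st i10 no-port MEM/MUL
#7 head=11: mul i11 RAW+WAW r4
#8 head=12: sll;mul i12+i13 pair

CYCLES = 9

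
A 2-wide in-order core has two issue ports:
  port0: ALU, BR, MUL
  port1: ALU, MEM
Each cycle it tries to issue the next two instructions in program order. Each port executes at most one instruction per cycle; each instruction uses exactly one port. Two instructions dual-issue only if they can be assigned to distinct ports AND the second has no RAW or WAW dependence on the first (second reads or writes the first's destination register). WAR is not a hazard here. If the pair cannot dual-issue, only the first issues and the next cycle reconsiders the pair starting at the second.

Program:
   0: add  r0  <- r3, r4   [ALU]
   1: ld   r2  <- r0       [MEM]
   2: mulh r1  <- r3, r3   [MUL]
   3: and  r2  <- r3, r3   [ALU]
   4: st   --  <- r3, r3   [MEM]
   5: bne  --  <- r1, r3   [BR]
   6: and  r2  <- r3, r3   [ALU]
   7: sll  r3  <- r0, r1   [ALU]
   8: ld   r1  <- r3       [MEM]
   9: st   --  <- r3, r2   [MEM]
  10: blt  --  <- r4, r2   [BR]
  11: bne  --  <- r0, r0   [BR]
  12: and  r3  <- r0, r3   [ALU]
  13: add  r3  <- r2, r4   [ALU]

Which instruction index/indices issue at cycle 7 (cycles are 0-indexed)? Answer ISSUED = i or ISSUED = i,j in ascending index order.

ISSUED = 11,12

t=0 i0:add.ALU ; RAW r0
t=1 i1+i2:ld.MEM;mulh.MUL ; 2-wide
t=2 i3+i4:and.ALU;st.MEM ; 2-wide
t=3 i5+i6:bne.BR;and.ALU ; 2-wide
t=4 i7:sll.ALU ; RAW r3
t=5 i8:ld.MEM ; no-port MEM/MEM
t=6 i9+i10:st.MEM;blt.BR ; 2-wide
t=7 i11+i12:bne.BR;and.ALU ; 2-wide
t=8 i13:add.ALU ; tail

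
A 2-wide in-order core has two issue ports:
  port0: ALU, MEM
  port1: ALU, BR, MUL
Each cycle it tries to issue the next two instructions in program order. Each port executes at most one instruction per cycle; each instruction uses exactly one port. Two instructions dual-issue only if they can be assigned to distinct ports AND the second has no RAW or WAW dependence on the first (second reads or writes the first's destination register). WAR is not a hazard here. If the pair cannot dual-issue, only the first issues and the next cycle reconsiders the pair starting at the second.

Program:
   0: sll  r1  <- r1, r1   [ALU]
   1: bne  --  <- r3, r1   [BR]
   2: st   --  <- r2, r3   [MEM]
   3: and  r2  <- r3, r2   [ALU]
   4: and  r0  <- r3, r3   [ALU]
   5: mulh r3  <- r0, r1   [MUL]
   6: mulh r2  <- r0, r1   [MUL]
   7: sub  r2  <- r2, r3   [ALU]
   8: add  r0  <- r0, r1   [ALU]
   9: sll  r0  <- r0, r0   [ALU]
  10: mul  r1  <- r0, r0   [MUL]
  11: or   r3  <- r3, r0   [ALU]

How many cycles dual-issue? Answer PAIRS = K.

c0: i0 sll.ALU  RAW r1
c1: i1/i2 bne.BR st.MEM  pair
c2: i3/i4 and.ALU and.ALU  pair
c3: i5 mulh.MUL  no-port MUL/MUL
c4: i6 mulh.MUL  RAW+WAW r2
c5: i7/i8 sub.ALU add.ALU  pair
c6: i9 sll.ALU  RAW r0
c7: i10/i11 mul.MUL or.ALU  pair

PAIRS = 4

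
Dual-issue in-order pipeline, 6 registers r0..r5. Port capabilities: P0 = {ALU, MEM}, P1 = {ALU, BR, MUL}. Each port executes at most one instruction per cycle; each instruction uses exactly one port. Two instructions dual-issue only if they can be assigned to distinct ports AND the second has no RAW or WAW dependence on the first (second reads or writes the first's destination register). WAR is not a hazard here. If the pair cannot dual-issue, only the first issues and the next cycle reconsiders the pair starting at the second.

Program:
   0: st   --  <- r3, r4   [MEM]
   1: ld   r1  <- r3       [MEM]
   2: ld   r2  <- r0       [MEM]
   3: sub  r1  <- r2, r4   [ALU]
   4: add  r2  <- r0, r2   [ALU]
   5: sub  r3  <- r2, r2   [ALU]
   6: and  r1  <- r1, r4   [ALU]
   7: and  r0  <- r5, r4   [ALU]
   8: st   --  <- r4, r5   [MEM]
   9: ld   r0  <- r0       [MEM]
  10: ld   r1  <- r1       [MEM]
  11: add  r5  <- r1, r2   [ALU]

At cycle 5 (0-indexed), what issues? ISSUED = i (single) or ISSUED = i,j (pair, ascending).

ISSUED = 7,8

0. st.MEM @i0  | no-port MEM/MEM
1. ld.MEM @i1  | no-port MEM/MEM
2. ld.MEM @i2  | RAW r2
3. sub.ALU+add.ALU @i3&i4  | pair
4. sub.ALU+and.ALU @i5&i6  | pair
5. and.ALU+st.MEM @i7&i8  | pair
6. ld.MEM @i9  | no-port MEM/MEM
7. ld.MEM @i10  | RAW r1
8. add.ALU @i11  | tail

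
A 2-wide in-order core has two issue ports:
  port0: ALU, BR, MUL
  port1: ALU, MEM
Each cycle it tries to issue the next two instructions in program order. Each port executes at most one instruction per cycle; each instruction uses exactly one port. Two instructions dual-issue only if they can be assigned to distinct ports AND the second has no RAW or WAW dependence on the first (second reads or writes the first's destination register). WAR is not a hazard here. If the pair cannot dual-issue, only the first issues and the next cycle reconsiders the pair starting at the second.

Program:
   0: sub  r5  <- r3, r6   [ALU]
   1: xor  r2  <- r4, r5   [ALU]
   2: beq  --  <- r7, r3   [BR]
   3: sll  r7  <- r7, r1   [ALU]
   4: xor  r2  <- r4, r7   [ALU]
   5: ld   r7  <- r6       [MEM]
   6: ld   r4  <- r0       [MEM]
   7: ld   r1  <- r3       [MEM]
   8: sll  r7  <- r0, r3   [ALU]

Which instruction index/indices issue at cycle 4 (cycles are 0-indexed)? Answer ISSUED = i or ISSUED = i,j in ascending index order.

ISSUED = 6

t=0 i0:sub ; RAW r5
t=1 i1+i2:xor/beq ; pair
t=2 i3:sll ; RAW r7
t=3 i4+i5:xor/ld ; pair
t=4 i6:ld ; no-port MEM/MEM
t=5 i7+i8:ld/sll ; pair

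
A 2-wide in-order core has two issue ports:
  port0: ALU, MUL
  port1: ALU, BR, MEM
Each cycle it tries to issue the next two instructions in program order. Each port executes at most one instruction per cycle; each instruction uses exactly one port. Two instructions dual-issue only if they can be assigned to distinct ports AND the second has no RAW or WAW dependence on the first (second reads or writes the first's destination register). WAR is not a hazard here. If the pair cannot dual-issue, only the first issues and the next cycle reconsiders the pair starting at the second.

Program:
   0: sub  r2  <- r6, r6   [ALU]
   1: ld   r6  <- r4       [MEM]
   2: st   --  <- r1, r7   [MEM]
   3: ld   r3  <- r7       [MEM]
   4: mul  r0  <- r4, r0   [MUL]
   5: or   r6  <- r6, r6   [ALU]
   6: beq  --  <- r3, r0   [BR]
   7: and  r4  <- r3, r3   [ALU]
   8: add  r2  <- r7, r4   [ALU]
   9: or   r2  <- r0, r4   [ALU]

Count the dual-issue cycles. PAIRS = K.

c0: i0,i1 sub+ld  2-wide
c1: i2 st  no-port MEM/MEM
c2: i3,i4 ld+mul  2-wide
c3: i5,i6 or+beq  2-wide
c4: i7 and  RAW r4
c5: i8 add  WAW r2
c6: i9 or  tail

PAIRS = 3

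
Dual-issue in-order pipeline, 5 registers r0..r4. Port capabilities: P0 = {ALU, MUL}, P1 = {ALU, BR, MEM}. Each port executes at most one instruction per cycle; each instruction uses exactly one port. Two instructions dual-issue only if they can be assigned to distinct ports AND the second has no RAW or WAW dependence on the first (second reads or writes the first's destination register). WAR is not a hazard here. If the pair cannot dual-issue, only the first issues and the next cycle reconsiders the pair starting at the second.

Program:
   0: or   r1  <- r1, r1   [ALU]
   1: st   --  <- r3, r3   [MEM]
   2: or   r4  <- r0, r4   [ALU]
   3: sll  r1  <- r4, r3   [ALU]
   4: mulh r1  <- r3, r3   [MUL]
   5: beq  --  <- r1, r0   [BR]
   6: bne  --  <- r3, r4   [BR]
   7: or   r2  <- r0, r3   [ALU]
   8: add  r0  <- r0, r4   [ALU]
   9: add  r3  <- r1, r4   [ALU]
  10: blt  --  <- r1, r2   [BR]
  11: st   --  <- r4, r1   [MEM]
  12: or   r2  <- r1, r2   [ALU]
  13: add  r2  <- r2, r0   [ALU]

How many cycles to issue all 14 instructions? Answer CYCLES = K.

c0: i0&i1 or.ALU/st.MEM  2-wide
c1: i2 or.ALU  RAW r4
c2: i3 sll.ALU  WAW r1
c3: i4 mulh.MUL  RAW r1
c4: i5 beq.BR  no-port BR/BR
c5: i6&i7 bne.BR/or.ALU  2-wide
c6: i8&i9 add.ALU/add.ALU  2-wide
c7: i10 blt.BR  no-port BR/MEM
c8: i11&i12 st.MEM/or.ALU  2-wide
c9: i13 add.ALU  tail

CYCLES = 10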